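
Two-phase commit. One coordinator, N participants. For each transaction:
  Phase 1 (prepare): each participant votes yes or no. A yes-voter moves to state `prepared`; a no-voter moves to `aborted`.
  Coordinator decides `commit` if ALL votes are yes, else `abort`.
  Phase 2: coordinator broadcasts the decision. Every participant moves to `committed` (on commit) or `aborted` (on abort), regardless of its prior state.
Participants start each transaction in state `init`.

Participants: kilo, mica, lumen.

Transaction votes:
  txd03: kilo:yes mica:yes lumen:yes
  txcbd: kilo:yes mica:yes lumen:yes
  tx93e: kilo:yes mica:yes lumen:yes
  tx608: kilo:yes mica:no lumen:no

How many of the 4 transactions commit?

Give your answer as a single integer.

Answer: 3

Derivation:
txd03: all yes -> commit (commits=1)
txcbd: all yes -> commit (commits=2)
tx93e: all yes -> commit (commits=3)
tx608: no from mica, lumen -> abort (commits=3)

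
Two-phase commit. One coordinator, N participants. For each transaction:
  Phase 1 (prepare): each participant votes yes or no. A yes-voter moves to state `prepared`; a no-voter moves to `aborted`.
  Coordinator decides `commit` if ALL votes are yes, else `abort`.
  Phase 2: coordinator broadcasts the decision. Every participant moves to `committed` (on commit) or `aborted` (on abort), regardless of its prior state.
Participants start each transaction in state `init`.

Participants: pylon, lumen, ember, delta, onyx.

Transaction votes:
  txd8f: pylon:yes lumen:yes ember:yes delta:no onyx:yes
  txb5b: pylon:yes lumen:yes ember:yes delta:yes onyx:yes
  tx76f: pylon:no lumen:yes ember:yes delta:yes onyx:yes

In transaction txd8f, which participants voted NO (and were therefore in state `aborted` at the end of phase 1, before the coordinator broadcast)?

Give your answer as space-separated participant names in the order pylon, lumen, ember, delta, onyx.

Txn txd8f phase 1: pylon yes -> prepared; lumen yes -> prepared; ember yes -> prepared; delta no -> aborted; onyx yes -> prepared

Answer: delta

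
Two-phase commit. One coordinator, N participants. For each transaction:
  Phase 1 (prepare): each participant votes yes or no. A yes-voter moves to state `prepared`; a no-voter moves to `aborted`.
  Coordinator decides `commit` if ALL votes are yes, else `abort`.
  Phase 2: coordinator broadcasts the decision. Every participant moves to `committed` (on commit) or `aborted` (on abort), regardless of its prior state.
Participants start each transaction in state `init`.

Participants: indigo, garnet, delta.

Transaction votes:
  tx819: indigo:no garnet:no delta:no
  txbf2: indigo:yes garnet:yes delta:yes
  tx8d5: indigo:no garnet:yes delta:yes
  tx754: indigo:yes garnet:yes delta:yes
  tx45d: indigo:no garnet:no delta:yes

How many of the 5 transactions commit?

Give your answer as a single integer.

tx819: no from indigo, garnet, delta -> abort (commits=0)
txbf2: all yes -> commit (commits=1)
tx8d5: no from indigo -> abort (commits=1)
tx754: all yes -> commit (commits=2)
tx45d: no from indigo, garnet -> abort (commits=2)

Answer: 2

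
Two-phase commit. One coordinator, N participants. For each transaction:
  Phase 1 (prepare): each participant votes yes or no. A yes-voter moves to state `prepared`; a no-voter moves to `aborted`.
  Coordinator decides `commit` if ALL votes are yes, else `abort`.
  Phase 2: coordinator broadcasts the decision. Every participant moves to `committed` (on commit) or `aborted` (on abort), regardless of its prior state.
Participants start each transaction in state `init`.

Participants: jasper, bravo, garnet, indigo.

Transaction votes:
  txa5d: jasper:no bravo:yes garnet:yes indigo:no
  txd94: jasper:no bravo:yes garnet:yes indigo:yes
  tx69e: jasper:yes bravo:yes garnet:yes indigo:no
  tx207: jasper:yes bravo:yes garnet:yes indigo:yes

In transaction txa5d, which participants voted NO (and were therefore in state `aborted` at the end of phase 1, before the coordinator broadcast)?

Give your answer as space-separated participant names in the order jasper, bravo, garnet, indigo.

Answer: jasper indigo

Derivation:
Txn txa5d phase 1: jasper no -> aborted; bravo yes -> prepared; garnet yes -> prepared; indigo no -> aborted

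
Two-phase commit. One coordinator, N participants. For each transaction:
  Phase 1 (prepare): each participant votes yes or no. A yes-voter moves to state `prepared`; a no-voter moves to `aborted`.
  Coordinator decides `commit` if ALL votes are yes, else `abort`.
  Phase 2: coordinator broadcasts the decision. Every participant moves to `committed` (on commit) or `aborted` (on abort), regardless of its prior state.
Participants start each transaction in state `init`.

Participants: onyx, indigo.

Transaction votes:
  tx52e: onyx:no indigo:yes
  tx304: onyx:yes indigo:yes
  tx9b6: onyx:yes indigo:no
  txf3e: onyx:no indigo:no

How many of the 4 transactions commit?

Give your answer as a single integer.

tx52e: no from onyx -> abort (commits=0)
tx304: all yes -> commit (commits=1)
tx9b6: no from indigo -> abort (commits=1)
txf3e: no from onyx, indigo -> abort (commits=1)

Answer: 1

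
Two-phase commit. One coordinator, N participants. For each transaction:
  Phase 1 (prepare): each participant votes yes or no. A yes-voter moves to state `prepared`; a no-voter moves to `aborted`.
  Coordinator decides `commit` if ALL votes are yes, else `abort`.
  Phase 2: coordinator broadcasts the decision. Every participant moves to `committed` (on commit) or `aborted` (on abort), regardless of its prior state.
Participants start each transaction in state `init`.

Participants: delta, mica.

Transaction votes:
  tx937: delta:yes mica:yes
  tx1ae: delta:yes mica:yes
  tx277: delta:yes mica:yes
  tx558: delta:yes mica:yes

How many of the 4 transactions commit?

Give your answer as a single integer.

tx937: all yes -> commit (commits=1)
tx1ae: all yes -> commit (commits=2)
tx277: all yes -> commit (commits=3)
tx558: all yes -> commit (commits=4)

Answer: 4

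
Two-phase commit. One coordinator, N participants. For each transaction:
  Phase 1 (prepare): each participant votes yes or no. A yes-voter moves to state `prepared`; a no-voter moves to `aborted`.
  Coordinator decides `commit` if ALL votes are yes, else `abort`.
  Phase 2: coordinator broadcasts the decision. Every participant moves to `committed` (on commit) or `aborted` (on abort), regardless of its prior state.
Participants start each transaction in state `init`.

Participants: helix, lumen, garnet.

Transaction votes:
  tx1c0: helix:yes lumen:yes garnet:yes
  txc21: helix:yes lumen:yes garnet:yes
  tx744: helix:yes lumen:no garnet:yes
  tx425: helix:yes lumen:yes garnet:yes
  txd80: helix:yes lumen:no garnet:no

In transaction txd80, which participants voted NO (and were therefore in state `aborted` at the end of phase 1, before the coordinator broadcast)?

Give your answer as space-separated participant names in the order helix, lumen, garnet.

Txn txd80 phase 1: helix yes -> prepared; lumen no -> aborted; garnet no -> aborted

Answer: lumen garnet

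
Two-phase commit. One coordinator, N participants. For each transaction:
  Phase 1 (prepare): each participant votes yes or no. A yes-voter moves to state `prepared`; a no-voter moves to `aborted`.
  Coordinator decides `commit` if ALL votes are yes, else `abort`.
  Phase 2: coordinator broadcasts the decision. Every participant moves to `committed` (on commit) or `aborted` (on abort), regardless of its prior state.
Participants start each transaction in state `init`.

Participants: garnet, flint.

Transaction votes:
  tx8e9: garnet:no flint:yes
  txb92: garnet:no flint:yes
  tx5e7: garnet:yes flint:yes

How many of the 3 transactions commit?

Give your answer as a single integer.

Answer: 1

Derivation:
tx8e9: no from garnet -> abort (commits=0)
txb92: no from garnet -> abort (commits=0)
tx5e7: all yes -> commit (commits=1)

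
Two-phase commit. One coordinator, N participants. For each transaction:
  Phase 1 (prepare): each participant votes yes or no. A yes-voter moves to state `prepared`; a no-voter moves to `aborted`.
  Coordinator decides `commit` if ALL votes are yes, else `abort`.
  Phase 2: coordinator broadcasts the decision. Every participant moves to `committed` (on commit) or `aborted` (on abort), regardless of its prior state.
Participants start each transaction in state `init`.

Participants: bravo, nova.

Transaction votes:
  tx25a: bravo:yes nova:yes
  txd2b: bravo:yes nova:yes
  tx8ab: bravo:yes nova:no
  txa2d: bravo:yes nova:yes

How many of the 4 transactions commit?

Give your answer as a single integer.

tx25a: all yes -> commit (commits=1)
txd2b: all yes -> commit (commits=2)
tx8ab: no from nova -> abort (commits=2)
txa2d: all yes -> commit (commits=3)

Answer: 3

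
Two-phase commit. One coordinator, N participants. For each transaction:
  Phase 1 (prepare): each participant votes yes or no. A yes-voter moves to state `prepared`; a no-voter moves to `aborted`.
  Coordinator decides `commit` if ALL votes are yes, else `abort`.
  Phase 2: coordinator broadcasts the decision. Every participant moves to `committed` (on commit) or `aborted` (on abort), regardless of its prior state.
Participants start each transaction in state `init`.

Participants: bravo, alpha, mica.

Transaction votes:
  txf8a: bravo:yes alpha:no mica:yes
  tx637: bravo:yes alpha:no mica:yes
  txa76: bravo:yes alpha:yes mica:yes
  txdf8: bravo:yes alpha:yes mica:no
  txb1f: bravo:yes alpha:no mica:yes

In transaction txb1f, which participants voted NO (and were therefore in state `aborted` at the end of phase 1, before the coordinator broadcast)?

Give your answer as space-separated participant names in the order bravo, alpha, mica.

Answer: alpha

Derivation:
Txn txb1f phase 1: bravo yes -> prepared; alpha no -> aborted; mica yes -> prepared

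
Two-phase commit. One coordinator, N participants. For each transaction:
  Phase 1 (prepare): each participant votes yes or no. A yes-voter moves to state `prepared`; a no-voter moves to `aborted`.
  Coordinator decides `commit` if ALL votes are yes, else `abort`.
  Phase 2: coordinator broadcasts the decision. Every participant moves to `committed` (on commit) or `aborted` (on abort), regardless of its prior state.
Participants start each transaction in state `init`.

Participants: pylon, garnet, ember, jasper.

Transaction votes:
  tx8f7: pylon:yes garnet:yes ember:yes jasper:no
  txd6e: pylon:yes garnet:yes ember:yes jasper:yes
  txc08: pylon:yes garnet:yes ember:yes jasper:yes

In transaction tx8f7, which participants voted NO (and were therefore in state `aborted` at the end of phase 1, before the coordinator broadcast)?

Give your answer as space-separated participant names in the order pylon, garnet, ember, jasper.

Answer: jasper

Derivation:
Txn tx8f7 phase 1: pylon yes -> prepared; garnet yes -> prepared; ember yes -> prepared; jasper no -> aborted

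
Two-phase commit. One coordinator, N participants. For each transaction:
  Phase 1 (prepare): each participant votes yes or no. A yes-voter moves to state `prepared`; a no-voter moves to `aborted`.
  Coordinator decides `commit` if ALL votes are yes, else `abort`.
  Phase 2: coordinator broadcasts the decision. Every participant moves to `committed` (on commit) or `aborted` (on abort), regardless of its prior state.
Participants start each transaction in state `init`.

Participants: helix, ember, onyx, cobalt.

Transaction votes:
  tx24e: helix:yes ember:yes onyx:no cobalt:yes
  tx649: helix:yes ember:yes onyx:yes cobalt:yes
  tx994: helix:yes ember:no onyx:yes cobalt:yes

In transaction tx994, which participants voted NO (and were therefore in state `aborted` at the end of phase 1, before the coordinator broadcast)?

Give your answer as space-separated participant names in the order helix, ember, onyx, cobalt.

Answer: ember

Derivation:
Txn tx994 phase 1: helix yes -> prepared; ember no -> aborted; onyx yes -> prepared; cobalt yes -> prepared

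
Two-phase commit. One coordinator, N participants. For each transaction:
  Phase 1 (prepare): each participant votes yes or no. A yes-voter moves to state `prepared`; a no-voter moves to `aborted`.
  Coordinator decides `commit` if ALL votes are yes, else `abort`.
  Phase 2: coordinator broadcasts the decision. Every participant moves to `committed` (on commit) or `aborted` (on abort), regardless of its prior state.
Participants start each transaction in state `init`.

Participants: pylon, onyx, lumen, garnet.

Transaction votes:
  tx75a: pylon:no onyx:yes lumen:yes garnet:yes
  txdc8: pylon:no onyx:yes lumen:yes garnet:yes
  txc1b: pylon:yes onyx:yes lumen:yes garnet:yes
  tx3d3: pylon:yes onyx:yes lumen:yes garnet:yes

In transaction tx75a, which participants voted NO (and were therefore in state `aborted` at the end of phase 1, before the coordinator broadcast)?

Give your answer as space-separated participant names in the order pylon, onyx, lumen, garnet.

Txn tx75a phase 1: pylon no -> aborted; onyx yes -> prepared; lumen yes -> prepared; garnet yes -> prepared

Answer: pylon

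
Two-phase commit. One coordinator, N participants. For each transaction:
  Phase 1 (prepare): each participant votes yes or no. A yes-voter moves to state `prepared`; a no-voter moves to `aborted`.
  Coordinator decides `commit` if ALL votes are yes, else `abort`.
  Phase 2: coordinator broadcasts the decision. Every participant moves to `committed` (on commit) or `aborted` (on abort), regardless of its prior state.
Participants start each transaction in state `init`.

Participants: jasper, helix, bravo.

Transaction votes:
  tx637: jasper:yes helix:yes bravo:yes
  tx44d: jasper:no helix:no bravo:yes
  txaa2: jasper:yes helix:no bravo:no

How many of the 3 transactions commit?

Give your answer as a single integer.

Answer: 1

Derivation:
tx637: all yes -> commit (commits=1)
tx44d: no from jasper, helix -> abort (commits=1)
txaa2: no from helix, bravo -> abort (commits=1)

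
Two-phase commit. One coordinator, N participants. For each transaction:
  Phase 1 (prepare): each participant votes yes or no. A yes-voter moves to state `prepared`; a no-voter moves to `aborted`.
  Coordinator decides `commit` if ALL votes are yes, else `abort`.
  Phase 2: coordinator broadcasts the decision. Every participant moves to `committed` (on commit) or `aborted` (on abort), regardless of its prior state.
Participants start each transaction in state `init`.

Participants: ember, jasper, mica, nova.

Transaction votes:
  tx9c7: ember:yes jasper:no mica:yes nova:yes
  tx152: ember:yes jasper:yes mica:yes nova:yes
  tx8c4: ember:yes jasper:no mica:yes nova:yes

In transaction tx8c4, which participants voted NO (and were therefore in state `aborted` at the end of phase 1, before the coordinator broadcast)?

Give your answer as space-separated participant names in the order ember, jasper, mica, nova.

Txn tx8c4 phase 1: ember yes -> prepared; jasper no -> aborted; mica yes -> prepared; nova yes -> prepared

Answer: jasper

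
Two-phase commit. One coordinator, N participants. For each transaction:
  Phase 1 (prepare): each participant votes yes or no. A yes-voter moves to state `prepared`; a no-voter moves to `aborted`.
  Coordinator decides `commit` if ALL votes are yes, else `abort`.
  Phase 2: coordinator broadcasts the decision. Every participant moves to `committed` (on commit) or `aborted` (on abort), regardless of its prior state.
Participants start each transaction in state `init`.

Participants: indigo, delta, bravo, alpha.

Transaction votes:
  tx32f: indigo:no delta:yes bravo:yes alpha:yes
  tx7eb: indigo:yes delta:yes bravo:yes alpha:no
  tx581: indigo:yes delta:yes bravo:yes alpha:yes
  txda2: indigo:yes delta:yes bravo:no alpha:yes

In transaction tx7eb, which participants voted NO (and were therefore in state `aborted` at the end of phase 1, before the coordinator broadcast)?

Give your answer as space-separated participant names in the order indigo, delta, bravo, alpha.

Txn tx7eb phase 1: indigo yes -> prepared; delta yes -> prepared; bravo yes -> prepared; alpha no -> aborted

Answer: alpha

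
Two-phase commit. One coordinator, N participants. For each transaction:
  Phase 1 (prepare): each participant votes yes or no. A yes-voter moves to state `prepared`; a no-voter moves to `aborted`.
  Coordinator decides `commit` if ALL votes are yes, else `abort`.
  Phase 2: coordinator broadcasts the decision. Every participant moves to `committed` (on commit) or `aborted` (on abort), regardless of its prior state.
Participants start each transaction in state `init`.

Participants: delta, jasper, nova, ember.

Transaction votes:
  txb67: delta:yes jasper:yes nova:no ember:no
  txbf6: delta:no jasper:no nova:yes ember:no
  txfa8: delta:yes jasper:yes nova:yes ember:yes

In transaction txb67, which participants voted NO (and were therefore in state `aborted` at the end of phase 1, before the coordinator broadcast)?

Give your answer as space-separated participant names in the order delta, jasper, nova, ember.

Answer: nova ember

Derivation:
Txn txb67 phase 1: delta yes -> prepared; jasper yes -> prepared; nova no -> aborted; ember no -> aborted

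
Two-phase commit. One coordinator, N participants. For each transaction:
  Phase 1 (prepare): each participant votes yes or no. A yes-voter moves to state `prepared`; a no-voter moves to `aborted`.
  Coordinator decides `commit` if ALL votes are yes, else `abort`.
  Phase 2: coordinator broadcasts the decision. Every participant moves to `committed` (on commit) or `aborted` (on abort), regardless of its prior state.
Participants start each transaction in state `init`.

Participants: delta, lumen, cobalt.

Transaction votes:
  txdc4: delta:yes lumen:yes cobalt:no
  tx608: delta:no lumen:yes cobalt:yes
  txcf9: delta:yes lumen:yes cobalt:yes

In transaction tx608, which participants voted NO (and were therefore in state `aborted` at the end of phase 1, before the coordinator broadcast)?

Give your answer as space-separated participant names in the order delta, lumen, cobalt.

Txn tx608 phase 1: delta no -> aborted; lumen yes -> prepared; cobalt yes -> prepared

Answer: delta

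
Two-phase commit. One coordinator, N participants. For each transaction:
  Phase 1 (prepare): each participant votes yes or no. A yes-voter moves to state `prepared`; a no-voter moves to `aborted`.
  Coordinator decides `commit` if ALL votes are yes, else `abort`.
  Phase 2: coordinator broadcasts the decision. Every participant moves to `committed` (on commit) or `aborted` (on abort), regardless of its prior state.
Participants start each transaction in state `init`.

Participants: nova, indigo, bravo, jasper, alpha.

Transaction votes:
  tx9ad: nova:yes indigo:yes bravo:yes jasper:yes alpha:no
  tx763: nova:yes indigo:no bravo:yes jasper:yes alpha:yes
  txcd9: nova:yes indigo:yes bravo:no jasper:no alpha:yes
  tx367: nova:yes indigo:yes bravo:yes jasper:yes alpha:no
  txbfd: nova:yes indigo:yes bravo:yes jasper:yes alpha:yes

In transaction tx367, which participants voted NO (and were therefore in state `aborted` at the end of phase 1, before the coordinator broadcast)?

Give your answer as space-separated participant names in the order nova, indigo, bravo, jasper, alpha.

Txn tx367 phase 1: nova yes -> prepared; indigo yes -> prepared; bravo yes -> prepared; jasper yes -> prepared; alpha no -> aborted

Answer: alpha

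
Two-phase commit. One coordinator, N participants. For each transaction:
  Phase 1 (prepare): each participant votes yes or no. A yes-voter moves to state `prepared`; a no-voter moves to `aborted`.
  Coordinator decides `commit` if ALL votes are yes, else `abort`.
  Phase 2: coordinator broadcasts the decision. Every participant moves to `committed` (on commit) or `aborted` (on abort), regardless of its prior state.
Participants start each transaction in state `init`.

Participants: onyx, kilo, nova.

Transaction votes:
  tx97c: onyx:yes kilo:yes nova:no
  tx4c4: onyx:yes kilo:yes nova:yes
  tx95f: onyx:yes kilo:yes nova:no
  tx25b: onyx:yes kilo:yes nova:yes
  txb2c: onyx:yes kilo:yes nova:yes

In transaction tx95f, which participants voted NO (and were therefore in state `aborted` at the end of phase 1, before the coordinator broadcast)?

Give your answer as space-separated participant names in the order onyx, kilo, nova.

Txn tx95f phase 1: onyx yes -> prepared; kilo yes -> prepared; nova no -> aborted

Answer: nova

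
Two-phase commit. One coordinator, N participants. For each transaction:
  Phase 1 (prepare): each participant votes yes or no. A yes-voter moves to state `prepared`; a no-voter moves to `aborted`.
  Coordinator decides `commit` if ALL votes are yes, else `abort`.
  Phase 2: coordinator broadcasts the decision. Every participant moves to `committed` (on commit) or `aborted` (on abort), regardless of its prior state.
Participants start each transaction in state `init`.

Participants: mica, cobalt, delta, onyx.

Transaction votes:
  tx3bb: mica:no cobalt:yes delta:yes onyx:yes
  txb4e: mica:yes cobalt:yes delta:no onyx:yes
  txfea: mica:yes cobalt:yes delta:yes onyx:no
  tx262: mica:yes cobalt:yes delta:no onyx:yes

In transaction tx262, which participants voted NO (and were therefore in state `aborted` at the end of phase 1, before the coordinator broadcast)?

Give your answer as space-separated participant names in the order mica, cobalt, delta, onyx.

Txn tx262 phase 1: mica yes -> prepared; cobalt yes -> prepared; delta no -> aborted; onyx yes -> prepared

Answer: delta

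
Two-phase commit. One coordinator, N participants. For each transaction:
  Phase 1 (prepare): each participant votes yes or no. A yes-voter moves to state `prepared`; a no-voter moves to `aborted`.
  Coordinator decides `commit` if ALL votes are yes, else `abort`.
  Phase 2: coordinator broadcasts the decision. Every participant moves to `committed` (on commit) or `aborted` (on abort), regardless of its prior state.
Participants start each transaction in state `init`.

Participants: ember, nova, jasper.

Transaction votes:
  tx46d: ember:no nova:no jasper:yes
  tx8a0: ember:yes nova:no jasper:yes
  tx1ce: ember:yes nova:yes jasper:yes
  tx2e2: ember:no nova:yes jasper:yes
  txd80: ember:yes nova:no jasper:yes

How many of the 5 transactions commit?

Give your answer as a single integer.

Answer: 1

Derivation:
tx46d: no from ember, nova -> abort (commits=0)
tx8a0: no from nova -> abort (commits=0)
tx1ce: all yes -> commit (commits=1)
tx2e2: no from ember -> abort (commits=1)
txd80: no from nova -> abort (commits=1)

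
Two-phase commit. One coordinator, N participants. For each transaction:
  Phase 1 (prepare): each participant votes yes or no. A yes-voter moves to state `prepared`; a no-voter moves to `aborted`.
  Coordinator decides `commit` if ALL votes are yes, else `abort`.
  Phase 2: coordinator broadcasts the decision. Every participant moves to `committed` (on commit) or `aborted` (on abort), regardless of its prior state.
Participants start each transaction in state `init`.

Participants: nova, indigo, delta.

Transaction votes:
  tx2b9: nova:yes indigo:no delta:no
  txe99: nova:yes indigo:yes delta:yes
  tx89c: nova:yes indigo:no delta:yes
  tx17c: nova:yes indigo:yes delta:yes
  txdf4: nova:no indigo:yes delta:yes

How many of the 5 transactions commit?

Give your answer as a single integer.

Answer: 2

Derivation:
tx2b9: no from indigo, delta -> abort (commits=0)
txe99: all yes -> commit (commits=1)
tx89c: no from indigo -> abort (commits=1)
tx17c: all yes -> commit (commits=2)
txdf4: no from nova -> abort (commits=2)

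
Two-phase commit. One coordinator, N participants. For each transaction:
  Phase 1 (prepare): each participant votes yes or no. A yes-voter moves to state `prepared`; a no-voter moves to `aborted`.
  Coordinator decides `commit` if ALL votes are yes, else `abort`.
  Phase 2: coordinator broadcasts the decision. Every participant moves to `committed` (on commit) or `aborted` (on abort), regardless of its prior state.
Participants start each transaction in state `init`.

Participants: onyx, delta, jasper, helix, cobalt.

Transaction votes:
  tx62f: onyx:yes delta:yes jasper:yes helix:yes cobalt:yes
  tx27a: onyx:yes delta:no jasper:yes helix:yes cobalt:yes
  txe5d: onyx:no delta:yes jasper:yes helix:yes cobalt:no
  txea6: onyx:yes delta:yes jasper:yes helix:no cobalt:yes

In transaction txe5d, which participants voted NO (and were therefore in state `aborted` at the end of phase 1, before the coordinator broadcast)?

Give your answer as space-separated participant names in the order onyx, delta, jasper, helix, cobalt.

Txn txe5d phase 1: onyx no -> aborted; delta yes -> prepared; jasper yes -> prepared; helix yes -> prepared; cobalt no -> aborted

Answer: onyx cobalt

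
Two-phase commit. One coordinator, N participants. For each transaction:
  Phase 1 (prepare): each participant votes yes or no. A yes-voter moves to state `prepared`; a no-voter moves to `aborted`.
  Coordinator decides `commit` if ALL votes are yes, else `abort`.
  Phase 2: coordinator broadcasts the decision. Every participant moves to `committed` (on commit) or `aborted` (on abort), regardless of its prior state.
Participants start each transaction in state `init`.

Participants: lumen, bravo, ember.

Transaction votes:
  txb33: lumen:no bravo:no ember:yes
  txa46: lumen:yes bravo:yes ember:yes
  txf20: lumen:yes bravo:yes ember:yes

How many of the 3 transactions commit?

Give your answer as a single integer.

txb33: no from lumen, bravo -> abort (commits=0)
txa46: all yes -> commit (commits=1)
txf20: all yes -> commit (commits=2)

Answer: 2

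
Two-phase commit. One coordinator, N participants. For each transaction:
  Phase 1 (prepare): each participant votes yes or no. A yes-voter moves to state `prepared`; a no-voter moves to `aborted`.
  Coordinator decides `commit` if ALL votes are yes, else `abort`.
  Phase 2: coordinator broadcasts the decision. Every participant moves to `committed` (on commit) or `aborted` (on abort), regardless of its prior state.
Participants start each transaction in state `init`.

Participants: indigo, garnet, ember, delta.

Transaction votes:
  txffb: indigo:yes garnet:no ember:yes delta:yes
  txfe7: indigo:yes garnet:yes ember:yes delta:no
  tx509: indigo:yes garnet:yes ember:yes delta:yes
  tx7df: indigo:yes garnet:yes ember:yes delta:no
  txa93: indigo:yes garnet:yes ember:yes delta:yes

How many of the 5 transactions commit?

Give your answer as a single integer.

Answer: 2

Derivation:
txffb: no from garnet -> abort (commits=0)
txfe7: no from delta -> abort (commits=0)
tx509: all yes -> commit (commits=1)
tx7df: no from delta -> abort (commits=1)
txa93: all yes -> commit (commits=2)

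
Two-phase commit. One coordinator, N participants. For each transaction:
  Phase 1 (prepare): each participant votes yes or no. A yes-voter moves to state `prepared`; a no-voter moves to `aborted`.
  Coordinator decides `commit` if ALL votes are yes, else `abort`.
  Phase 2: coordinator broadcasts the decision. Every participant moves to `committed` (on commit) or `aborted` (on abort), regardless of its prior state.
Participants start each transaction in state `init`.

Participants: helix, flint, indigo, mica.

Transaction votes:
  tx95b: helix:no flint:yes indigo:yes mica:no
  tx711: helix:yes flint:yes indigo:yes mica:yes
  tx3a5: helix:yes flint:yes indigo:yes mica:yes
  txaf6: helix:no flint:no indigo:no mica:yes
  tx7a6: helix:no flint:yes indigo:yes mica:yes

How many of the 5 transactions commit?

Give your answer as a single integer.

tx95b: no from helix, mica -> abort (commits=0)
tx711: all yes -> commit (commits=1)
tx3a5: all yes -> commit (commits=2)
txaf6: no from helix, flint, indigo -> abort (commits=2)
tx7a6: no from helix -> abort (commits=2)

Answer: 2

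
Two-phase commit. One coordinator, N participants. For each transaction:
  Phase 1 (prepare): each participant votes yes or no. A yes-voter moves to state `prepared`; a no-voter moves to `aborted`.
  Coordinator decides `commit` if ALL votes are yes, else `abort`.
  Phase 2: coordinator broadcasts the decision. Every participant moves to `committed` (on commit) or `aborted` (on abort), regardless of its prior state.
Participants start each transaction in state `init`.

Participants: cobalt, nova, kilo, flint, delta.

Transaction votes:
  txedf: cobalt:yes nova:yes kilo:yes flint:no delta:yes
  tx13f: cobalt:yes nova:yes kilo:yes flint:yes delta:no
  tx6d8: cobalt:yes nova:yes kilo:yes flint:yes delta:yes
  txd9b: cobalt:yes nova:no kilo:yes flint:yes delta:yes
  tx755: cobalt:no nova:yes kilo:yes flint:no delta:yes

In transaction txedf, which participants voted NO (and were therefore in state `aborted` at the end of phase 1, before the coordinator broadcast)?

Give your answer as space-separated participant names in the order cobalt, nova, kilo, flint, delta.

Txn txedf phase 1: cobalt yes -> prepared; nova yes -> prepared; kilo yes -> prepared; flint no -> aborted; delta yes -> prepared

Answer: flint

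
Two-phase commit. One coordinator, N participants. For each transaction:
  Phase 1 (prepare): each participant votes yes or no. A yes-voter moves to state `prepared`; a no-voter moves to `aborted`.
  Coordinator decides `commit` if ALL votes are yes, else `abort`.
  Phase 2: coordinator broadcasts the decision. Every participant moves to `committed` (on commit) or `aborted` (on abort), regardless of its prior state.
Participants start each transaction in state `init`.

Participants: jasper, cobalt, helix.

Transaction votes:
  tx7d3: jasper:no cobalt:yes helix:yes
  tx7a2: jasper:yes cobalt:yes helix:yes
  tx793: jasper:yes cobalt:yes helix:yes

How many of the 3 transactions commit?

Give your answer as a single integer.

tx7d3: no from jasper -> abort (commits=0)
tx7a2: all yes -> commit (commits=1)
tx793: all yes -> commit (commits=2)

Answer: 2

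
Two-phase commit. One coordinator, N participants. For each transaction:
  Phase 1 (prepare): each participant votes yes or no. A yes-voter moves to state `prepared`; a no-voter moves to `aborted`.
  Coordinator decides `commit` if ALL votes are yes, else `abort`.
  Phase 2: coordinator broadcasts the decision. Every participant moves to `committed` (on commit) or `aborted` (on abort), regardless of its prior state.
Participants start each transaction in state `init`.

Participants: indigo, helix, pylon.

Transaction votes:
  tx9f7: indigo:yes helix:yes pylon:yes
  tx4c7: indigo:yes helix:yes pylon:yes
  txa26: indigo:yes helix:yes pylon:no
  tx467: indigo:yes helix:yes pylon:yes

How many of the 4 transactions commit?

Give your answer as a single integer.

Answer: 3

Derivation:
tx9f7: all yes -> commit (commits=1)
tx4c7: all yes -> commit (commits=2)
txa26: no from pylon -> abort (commits=2)
tx467: all yes -> commit (commits=3)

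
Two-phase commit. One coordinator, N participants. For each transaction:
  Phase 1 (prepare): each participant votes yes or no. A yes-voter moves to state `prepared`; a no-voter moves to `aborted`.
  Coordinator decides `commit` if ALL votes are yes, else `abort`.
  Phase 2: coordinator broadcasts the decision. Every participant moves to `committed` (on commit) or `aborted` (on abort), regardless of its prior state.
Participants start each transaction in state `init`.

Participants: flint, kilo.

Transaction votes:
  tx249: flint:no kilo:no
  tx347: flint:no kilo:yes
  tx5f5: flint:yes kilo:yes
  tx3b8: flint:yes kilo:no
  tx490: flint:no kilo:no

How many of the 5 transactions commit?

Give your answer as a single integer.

tx249: no from flint, kilo -> abort (commits=0)
tx347: no from flint -> abort (commits=0)
tx5f5: all yes -> commit (commits=1)
tx3b8: no from kilo -> abort (commits=1)
tx490: no from flint, kilo -> abort (commits=1)

Answer: 1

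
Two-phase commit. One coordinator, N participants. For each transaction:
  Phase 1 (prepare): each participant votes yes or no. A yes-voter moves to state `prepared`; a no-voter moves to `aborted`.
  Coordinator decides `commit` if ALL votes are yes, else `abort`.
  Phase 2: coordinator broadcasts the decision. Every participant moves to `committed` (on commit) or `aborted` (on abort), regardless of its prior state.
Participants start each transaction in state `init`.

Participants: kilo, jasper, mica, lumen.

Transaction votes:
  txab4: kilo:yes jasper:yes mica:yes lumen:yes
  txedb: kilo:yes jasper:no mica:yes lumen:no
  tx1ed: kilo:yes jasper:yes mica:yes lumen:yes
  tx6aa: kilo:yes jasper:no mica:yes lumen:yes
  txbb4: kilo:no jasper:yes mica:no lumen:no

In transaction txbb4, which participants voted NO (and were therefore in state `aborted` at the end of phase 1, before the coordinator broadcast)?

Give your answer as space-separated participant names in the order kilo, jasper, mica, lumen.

Answer: kilo mica lumen

Derivation:
Txn txbb4 phase 1: kilo no -> aborted; jasper yes -> prepared; mica no -> aborted; lumen no -> aborted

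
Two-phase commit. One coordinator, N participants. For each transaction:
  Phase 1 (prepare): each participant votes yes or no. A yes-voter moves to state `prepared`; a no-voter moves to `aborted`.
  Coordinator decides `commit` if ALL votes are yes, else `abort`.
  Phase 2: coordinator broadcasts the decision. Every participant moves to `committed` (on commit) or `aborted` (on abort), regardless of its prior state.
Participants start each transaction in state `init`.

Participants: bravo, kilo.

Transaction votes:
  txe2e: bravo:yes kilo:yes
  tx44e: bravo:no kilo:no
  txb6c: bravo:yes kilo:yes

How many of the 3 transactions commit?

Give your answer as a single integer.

Answer: 2

Derivation:
txe2e: all yes -> commit (commits=1)
tx44e: no from bravo, kilo -> abort (commits=1)
txb6c: all yes -> commit (commits=2)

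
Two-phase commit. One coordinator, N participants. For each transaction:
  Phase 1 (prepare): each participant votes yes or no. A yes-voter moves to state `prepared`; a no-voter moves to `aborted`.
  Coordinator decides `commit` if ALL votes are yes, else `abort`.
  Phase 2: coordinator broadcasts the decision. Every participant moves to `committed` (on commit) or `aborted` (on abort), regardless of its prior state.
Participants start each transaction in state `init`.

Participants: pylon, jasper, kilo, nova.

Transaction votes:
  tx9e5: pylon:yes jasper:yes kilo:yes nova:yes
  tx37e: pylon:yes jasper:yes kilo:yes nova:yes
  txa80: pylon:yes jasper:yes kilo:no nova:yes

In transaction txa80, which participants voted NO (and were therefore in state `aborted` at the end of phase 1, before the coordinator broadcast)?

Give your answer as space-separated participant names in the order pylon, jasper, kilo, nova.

Answer: kilo

Derivation:
Txn txa80 phase 1: pylon yes -> prepared; jasper yes -> prepared; kilo no -> aborted; nova yes -> prepared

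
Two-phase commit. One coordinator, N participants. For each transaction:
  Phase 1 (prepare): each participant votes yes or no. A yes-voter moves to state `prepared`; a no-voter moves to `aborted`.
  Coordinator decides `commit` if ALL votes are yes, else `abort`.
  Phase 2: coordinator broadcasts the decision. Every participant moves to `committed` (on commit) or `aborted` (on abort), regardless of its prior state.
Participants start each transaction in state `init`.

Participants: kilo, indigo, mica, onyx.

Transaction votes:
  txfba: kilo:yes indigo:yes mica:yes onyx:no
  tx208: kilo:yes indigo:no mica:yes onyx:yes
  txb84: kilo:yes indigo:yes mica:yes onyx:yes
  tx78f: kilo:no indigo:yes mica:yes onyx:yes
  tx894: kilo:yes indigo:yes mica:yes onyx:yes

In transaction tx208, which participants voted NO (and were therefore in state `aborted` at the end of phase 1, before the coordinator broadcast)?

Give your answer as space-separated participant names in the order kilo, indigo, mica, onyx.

Answer: indigo

Derivation:
Txn tx208 phase 1: kilo yes -> prepared; indigo no -> aborted; mica yes -> prepared; onyx yes -> prepared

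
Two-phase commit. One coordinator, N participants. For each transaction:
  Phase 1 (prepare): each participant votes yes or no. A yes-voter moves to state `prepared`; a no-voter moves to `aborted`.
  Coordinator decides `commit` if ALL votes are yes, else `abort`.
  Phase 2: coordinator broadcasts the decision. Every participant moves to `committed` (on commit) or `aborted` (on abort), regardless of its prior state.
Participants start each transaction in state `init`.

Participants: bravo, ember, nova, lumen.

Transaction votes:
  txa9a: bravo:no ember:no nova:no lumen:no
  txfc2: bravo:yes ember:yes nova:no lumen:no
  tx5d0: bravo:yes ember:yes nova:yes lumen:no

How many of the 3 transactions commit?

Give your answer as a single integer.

txa9a: no from bravo, ember, nova, lumen -> abort (commits=0)
txfc2: no from nova, lumen -> abort (commits=0)
tx5d0: no from lumen -> abort (commits=0)

Answer: 0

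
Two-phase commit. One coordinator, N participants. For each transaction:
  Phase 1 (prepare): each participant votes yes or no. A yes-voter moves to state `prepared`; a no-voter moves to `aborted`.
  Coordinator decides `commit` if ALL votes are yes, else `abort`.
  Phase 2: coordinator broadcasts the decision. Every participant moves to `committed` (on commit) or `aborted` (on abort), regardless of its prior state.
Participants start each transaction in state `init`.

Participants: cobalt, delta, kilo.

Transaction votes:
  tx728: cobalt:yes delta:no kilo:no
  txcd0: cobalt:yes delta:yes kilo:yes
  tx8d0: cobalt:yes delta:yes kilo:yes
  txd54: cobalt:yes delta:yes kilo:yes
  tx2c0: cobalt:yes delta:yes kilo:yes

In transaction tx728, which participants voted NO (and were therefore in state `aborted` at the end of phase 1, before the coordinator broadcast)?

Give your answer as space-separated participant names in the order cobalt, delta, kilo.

Answer: delta kilo

Derivation:
Txn tx728 phase 1: cobalt yes -> prepared; delta no -> aborted; kilo no -> aborted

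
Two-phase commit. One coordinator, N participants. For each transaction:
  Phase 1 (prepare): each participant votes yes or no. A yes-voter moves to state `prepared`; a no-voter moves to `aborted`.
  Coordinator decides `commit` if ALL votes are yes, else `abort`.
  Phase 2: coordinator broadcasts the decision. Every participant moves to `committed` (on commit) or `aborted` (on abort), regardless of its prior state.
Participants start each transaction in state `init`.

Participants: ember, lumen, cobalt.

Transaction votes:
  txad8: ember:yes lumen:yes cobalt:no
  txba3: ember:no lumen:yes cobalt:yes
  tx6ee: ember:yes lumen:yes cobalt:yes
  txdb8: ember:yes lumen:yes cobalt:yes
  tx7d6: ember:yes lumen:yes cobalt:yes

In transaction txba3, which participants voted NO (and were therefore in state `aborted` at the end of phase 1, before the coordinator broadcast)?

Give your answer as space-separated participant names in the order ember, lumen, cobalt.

Answer: ember

Derivation:
Txn txba3 phase 1: ember no -> aborted; lumen yes -> prepared; cobalt yes -> prepared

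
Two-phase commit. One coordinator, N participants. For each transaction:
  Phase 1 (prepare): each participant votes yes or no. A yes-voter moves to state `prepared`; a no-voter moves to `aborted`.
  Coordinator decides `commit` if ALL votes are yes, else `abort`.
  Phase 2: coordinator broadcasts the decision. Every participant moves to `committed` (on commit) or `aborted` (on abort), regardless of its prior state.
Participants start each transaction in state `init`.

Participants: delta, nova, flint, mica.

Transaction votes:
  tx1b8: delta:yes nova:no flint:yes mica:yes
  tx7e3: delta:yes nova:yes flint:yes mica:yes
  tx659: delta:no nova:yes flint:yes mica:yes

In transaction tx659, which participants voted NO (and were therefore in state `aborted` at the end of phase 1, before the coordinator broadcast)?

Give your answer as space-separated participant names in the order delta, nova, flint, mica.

Txn tx659 phase 1: delta no -> aborted; nova yes -> prepared; flint yes -> prepared; mica yes -> prepared

Answer: delta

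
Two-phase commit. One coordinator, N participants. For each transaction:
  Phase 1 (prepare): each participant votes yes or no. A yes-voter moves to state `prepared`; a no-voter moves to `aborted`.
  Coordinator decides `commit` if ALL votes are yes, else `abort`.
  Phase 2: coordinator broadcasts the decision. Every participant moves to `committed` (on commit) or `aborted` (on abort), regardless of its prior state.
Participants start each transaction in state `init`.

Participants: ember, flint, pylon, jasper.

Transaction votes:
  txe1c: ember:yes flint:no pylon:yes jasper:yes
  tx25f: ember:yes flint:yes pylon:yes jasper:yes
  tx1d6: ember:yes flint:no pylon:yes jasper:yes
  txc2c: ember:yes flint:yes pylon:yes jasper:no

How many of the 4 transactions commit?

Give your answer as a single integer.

txe1c: no from flint -> abort (commits=0)
tx25f: all yes -> commit (commits=1)
tx1d6: no from flint -> abort (commits=1)
txc2c: no from jasper -> abort (commits=1)

Answer: 1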